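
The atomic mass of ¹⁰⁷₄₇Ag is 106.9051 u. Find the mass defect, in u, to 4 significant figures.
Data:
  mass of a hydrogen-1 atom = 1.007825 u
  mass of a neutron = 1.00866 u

0.9823 u

Total constituent mass: 47 × 1.007825 + 60 × 1.00866 = 107.887375 u
The mass defect is 107.887375 − 106.9051 = 0.982275 u.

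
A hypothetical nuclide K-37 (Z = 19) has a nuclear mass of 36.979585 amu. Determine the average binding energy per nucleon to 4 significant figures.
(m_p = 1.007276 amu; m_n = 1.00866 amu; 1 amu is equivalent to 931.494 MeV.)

7.919 MeV/nucleon

Z = 19, so N = A − Z = 37 − 19 = 18.
Total constituent mass: 19 × 1.007276 + 18 × 1.00866 = 37.294124 amu
Mass defect Δm = 37.294124 − 36.979585 = 0.314539 amu
Converting to energy: 0.314539 amu × 931.494 MeV/amu = 292.991 MeV
Dividing by A = 37 gives 7.919 MeV per nucleon.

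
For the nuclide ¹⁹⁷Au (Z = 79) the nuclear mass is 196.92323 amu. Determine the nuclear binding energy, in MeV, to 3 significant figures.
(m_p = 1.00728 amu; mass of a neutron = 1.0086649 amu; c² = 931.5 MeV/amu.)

1560 MeV

Total constituent mass: 79 × 1.00728 + 118 × 1.0086649 = 198.5975782 amu
Δm = 198.5975782 − 196.92323 = 1.6743482 amu
Converting to energy: 1.6743482 amu × 931.5 MeV/amu = 1559.66 MeV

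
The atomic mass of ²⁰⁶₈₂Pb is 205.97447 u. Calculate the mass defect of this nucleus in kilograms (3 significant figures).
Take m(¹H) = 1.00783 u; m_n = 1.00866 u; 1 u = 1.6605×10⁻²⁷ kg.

With 82 protons and 124 neutrons (A = 206):
Total constituent mass: 82 × 1.00783 + 124 × 1.00866 = 207.71590 u
Mass defect Δm = 207.71590 − 205.97447 = 1.74143 u
In SI units: 1.74143 u × 1.6605×10⁻²⁷ kg/u = 2.8916e-27 kg

2.89e-27 kg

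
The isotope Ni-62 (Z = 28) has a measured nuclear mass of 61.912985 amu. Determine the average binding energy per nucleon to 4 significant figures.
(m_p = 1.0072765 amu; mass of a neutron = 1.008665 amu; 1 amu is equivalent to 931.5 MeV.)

The nucleus contains 28 protons and 62 − 28 = 34 neutrons.
Mass of separated nucleons = 28(1.0072765) + 34(1.008665) = 28.2037420 + 34.294610 = 62.4983520 amu
Mass defect Δm = 62.4983520 − 61.912985 = 0.5853670 amu
E_B = 0.5853670 × 931.5 = 545.269 MeV
Per nucleon: 545.269 / 62 = 8.795 MeV

8.795 MeV/nucleon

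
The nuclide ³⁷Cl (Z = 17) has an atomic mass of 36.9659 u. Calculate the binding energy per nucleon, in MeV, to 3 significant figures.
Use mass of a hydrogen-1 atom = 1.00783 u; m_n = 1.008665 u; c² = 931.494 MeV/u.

Total constituent mass: 17 × 1.00783 + 20 × 1.008665 = 37.306410 u
Mass defect Δm = 37.306410 − 36.9659 = 0.340510 u
E_B = 0.340510 × 931.494 = 317.183 MeV
Per nucleon: 317.183 / 37 = 8.573 MeV

8.57 MeV/nucleon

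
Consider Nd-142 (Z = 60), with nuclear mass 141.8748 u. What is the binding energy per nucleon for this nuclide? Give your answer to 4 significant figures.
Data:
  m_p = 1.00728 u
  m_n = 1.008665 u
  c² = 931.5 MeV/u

8.348 MeV/nucleon

With 60 protons and 82 neutrons (A = 142):
Σm = 60·m_p + 82·m_n = 60.43680 + 82.710530 = 143.147330 u
Δm = 143.147330 − 141.8748 = 1.272530 u
Converting to energy: 1.272530 u × 931.5 MeV/u = 1185.36 MeV
BE/A = 1185.36 MeV / 142 = 8.348 MeV/nucleon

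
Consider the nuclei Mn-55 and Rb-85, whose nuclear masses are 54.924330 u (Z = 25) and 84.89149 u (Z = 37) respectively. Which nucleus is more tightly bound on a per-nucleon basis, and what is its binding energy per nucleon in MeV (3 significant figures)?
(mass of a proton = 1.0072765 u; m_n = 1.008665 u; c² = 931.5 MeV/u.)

Mn-55; 8.77 MeV/nucleon

Mn-55: Σm = 25(1.0072765) + 30(1.008665) = 55.4418625 u; Δm = 0.5175325 u; E_B = 482.08 MeV; E_B/A = 8.765 MeV
Rb-85: Σm = 37(1.0072765) + 48(1.008665) = 85.6851505 u; Δm = 0.7936605 u; E_B = 739.29 MeV; E_B/A = 8.698 MeV
Mn-55 has the higher binding energy per nucleon, so it is the more tightly bound nucleus.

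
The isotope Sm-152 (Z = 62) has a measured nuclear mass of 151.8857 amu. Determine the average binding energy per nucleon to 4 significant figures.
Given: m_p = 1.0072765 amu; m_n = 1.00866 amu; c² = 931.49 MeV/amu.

8.241 MeV/nucleon

Z = 62, so N = A − Z = 152 − 62 = 90.
Total constituent mass: 62 × 1.0072765 + 90 × 1.00866 = 153.2305430 amu
Δm = 153.2305430 − 151.8857 = 1.3448430 amu
Converting to energy: 1.3448430 amu × 931.49 MeV/amu = 1252.7078 MeV
Dividing by A = 152 gives 8.241 MeV per nucleon.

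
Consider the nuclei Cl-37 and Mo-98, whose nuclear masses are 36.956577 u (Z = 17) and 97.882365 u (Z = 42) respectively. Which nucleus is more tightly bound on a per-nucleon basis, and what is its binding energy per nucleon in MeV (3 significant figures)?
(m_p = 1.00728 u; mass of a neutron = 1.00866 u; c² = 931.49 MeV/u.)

Cl-37: Σm = 17(1.00728) + 20(1.00866) = 37.29696 u; Δm = 0.340383 u; E_B = 317.06 MeV; E_B/A = 8.569 MeV
Mo-98: Σm = 42(1.00728) + 56(1.00866) = 98.79072 u; Δm = 0.908355 u; E_B = 846.12 MeV; E_B/A = 8.634 MeV
Mo-98 has the higher binding energy per nucleon, so it is the more tightly bound nucleus.

Mo-98; 8.63 MeV/nucleon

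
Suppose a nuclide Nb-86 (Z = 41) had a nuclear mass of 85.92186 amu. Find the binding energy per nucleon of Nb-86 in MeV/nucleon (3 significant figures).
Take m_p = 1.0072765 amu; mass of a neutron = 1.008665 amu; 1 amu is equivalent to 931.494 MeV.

8.30 MeV/nucleon

With 41 protons and 45 neutrons (A = 86):
Mass of separated nucleons = 41(1.0072765) + 45(1.008665) = 41.2983365 + 45.389925 = 86.6882615 amu
Δm = 86.6882615 − 85.92186 = 0.7664015 amu
Converting to energy: 0.7664015 amu × 931.494 MeV/amu = 713.898 MeV
Dividing by A = 86 gives 8.301 MeV per nucleon.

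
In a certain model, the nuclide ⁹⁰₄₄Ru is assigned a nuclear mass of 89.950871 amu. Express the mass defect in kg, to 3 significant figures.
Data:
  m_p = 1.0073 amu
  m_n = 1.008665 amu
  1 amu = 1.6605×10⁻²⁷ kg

Z = 44, so N = A − Z = 90 − 44 = 46.
Σm = 44·m_p + 46·m_n = 44.3212 + 46.398590 = 90.719790 amu
Δm = 90.719790 − 89.950871 = 0.768919 amu
In SI units: 0.768919 amu × 1.6605×10⁻²⁷ kg/amu = 1.2768e-27 kg

1.28e-27 kg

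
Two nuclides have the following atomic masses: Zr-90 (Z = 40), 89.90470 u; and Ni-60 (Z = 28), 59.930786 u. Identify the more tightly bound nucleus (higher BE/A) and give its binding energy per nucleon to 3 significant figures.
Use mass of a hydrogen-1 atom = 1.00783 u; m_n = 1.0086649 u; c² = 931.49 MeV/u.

Zr-90: Σm = 40(1.00783) + 50(1.0086649) = 90.7464450 u; Δm = 0.8417450 u; E_B = 784.08 MeV; E_B/A = 8.712 MeV
Ni-60: Σm = 28(1.00783) + 32(1.0086649) = 60.4965168 u; Δm = 0.5657308 u; E_B = 526.97 MeV; E_B/A = 8.783 MeV
Ni-60 has the higher binding energy per nucleon, so it is the more tightly bound nucleus.

Ni-60; 8.78 MeV/nucleon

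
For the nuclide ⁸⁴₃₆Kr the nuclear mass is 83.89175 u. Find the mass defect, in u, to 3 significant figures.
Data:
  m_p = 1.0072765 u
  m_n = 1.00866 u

0.786 u

Z = 36, so N = A − Z = 84 − 36 = 48.
Total constituent mass: 36 × 1.0072765 + 48 × 1.00866 = 84.6776340 u
The mass defect is 84.6776340 − 83.89175 = 0.7858840 u.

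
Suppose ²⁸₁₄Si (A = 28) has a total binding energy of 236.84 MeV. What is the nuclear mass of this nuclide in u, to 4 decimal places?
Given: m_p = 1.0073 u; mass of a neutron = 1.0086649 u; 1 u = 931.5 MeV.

27.9693 u

Mass defect = 236.84 MeV / (931.5 MeV/u) = 0.254257 u
Constituent mass = 14(1.0073) + 14(1.0086649) = 28.2235086 u
Nuclear mass = 28.2235086 − 0.254257 = 27.9692516 u ≈ 27.9693 u (to 4 decimal places)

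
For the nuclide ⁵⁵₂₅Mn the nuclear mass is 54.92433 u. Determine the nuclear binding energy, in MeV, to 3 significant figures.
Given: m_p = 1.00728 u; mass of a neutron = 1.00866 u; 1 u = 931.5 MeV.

482 MeV

With 25 protons and 30 neutrons (A = 55):
Total constituent mass: 25 × 1.00728 + 30 × 1.00866 = 55.44180 u
Mass defect Δm = 55.44180 − 54.92433 = 0.51747 u
Converting to energy: 0.51747 u × 931.5 MeV/u = 482.023 MeV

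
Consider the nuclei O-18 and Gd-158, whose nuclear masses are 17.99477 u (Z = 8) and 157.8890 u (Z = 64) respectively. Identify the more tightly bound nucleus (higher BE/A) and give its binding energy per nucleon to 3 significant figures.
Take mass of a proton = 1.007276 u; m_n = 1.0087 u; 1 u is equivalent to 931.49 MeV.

O-18: Σm = 8(1.007276) + 10(1.0087) = 18.145208 u; Δm = 0.150438 u; E_B = 140.13 MeV; E_B/A = 7.785 MeV
Gd-158: Σm = 64(1.007276) + 94(1.0087) = 159.283464 u; Δm = 1.394464 u; E_B = 1298.9 MeV; E_B/A = 8.221 MeV
Gd-158 has the higher binding energy per nucleon, so it is the more tightly bound nucleus.

Gd-158; 8.22 MeV/nucleon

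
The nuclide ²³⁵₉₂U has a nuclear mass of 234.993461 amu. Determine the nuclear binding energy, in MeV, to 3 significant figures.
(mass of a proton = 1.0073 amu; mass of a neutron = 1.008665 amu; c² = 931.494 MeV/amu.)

The nucleus contains 92 protons and 235 − 92 = 143 neutrons.
Σm = 92·m_p + 143·m_n = 92.6716 + 144.239095 = 236.910695 amu
Δm = 236.910695 − 234.993461 = 1.917234 amu
Converting to energy: 1.917234 amu × 931.494 MeV/amu = 1785.89 MeV

1790 MeV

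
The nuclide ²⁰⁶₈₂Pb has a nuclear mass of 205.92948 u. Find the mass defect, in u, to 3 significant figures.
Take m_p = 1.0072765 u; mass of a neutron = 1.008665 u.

Z = 82, so N = A − Z = 206 − 82 = 124.
Total constituent mass: 82 × 1.0072765 + 124 × 1.008665 = 207.6711330 u
The mass defect is 207.6711330 − 205.92948 = 1.7416530 u.

1.74 u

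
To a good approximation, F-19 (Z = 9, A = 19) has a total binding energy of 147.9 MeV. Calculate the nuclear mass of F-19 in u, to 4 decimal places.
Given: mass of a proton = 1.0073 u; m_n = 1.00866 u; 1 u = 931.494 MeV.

18.9935 u

Mass defect = 147.9 MeV / (931.494 MeV/u) = 0.158777 u
Constituent mass = 9(1.0073) + 10(1.00866) = 19.15230 u
Nuclear mass = 19.15230 − 0.158777 = 18.993523 u ≈ 18.9935 u (to 4 decimal places)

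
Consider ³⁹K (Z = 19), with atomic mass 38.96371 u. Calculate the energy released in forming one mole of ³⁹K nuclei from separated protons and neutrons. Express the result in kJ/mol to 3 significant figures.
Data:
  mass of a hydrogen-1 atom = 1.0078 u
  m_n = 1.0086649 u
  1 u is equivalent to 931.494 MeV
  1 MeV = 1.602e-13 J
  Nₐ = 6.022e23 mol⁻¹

3.22e+10 kJ/mol

Mass of separated nucleons = 19(1.0078) + 20(1.0086649) = 19.1482 + 20.1732980 = 39.3214980 u
Mass defect Δm = 39.3214980 − 38.96371 = 0.3577880 u
Converting to energy: 0.3577880 u × 931.494 MeV/u = 333.277 MeV
Per nucleus in joules: 333.277 MeV × 1.602e-13 J/MeV = 5.3391e-11 J
Per mole: 5.3391e-11 J × 6.022e23 mol⁻¹ = 3.2152e+13 J/mol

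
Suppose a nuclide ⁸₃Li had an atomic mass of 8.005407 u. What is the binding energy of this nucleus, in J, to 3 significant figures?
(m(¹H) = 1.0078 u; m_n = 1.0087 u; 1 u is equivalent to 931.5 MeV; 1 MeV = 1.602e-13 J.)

9.18e-12 J

Mass of separated nucleons = 3(1.0078) + 5(1.0087) = 3.0234 + 5.0435 = 8.0669 u
Mass defect Δm = 8.0669 − 8.005407 = 0.061493 u
E_B = 0.061493 × 931.5 = 57.2807 MeV
In joules: 57.2807 MeV × 1.602e-13 J/MeV = 9.1764e-12 J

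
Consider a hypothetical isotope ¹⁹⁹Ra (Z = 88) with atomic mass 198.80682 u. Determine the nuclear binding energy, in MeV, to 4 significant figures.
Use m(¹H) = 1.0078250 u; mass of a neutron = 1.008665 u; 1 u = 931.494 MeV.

1717 MeV

With 88 protons and 111 neutrons (A = 199):
Mass of separated nucleons = 88(1.0078250) + 111(1.008665) = 88.6886000 + 111.961815 = 200.6504150 u
Δm = 200.6504150 − 198.80682 = 1.8435950 u
Binding energy = Δm·c² = 1.8435950 × 931.494 MeV/u = 1717.30 MeV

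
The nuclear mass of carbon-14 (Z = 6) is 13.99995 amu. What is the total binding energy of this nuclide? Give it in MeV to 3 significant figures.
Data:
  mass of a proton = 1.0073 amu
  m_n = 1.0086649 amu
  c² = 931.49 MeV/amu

105 MeV

The nucleus contains 6 protons and 14 − 6 = 8 neutrons.
Σm = 6·m_p + 8·m_n = 6.0438 + 8.0693192 = 14.1131192 amu
Δm = 14.1131192 − 13.99995 = 0.1131692 amu
Converting to energy: 0.1131692 amu × 931.49 MeV/amu = 105.416 MeV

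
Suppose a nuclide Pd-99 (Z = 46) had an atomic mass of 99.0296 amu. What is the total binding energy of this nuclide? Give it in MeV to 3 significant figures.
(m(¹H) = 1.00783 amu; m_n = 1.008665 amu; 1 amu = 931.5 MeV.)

736 MeV

Z = 46, so N = A − Z = 99 − 46 = 53.
Mass of separated nucleons = 46(1.00783) + 53(1.008665) = 46.36018 + 53.459245 = 99.819425 amu
Mass defect Δm = 99.819425 − 99.0296 = 0.789825 amu
E_B = 0.789825 × 931.5 = 735.722 MeV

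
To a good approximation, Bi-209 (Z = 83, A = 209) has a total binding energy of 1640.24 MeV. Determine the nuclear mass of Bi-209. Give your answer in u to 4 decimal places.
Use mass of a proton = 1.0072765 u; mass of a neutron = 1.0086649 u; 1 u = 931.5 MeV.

208.9349 u

Mass defect = 1640.24 MeV / (931.5 MeV/u) = 1.760859 u
Constituent mass = 83(1.0072765) + 126(1.0086649) = 210.6957269 u
Nuclear mass = 210.6957269 − 1.760859 = 208.9348679 u ≈ 208.9349 u (to 4 decimal places)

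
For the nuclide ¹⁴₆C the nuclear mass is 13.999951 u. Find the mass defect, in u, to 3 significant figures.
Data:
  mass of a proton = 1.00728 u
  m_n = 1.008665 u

With 6 protons and 8 neutrons (A = 14):
Total constituent mass: 6 × 1.00728 + 8 × 1.008665 = 14.113000 u
The mass defect is 14.113000 − 13.999951 = 0.113049 u.

0.113 u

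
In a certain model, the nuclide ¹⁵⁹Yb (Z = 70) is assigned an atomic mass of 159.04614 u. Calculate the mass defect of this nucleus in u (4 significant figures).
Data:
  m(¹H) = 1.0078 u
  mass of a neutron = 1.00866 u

Σm = 70·m(¹H) + 89·m_n = 70.5460 + 89.77074 = 160.31674 u
Δm = 160.31674 − 159.04614 = 1.27060 u

1.271 u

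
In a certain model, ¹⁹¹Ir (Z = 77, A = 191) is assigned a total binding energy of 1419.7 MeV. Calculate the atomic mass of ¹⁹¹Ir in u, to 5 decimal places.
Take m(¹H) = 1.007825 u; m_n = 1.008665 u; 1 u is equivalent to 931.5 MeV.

Mass defect = 1419.7 MeV / (931.5 MeV/u) = 1.5241009 u
Constituent mass = 77(1.007825) + 114(1.008665) = 192.590335 u
Atomic mass = 192.590335 − 1.5241009 = 191.0662341 u ≈ 191.06623 u (to 5 decimal places)

191.06623 u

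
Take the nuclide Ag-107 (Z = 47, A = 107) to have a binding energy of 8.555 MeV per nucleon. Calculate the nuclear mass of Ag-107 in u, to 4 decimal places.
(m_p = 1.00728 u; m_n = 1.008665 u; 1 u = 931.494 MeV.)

106.8794 u

Total binding energy = 107 × 8.555 = 915.385 MeV
Mass defect = 915.385 MeV / (931.494 MeV/u) = 0.982706 u
Constituent mass = 47(1.00728) + 60(1.008665) = 107.862060 u
Nuclear mass = 107.862060 − 0.982706 = 106.879354 u ≈ 106.8794 u (to 4 decimal places)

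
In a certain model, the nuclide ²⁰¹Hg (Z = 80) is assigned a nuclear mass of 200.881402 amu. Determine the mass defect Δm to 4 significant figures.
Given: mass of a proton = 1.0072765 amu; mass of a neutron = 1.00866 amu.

Total constituent mass: 80 × 1.0072765 + 121 × 1.00866 = 202.6299800 amu
The mass defect is 202.6299800 − 200.881402 = 1.7485780 amu.

1.749 amu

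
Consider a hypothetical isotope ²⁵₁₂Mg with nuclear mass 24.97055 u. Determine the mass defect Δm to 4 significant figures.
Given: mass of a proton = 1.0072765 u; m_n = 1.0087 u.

0.2299 u

Z = 12, so N = A − Z = 25 − 12 = 13.
Mass of separated nucleons = 12(1.0072765) + 13(1.0087) = 12.0873180 + 13.1131 = 25.2004180 u
Δm = 25.2004180 − 24.97055 = 0.2298680 u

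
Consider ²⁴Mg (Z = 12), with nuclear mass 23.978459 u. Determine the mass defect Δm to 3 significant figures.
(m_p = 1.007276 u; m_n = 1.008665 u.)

0.213 u

With 12 protons and 12 neutrons (A = 24):
Σm = 12·m_p + 12·m_n = 12.087312 + 12.103980 = 24.191292 u
Δm = 24.191292 − 23.978459 = 0.212833 u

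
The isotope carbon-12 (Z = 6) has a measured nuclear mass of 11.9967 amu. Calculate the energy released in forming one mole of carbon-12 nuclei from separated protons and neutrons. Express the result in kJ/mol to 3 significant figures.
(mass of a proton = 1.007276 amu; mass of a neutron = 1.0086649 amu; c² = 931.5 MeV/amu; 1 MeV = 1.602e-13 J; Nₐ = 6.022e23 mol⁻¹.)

8.89e+09 kJ/mol

Z = 6, so N = A − Z = 12 − 6 = 6.
Σm = 6·m_p + 6·m_n = 6.043656 + 6.0519894 = 12.0956454 amu
The mass defect is 12.0956454 − 11.9967 = 0.0989454 amu.
E_B = 0.0989454 × 931.5 = 92.1676 MeV
Per nucleus in joules: 92.1676 MeV × 1.602e-13 J/MeV = 1.4765e-11 J
Per mole: 1.4765e-11 J × 6.022e23 mol⁻¹ = 8.8915e+12 J/mol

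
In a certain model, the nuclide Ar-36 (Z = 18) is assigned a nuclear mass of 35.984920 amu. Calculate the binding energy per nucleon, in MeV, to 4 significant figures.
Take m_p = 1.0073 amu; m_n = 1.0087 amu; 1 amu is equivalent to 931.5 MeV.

Z = 18, so N = A − Z = 36 − 18 = 18.
Total constituent mass: 18 × 1.0073 + 18 × 1.0087 = 36.2880 amu
The mass defect is 36.2880 − 35.984920 = 0.303080 amu.
E_B = 0.303080 × 931.5 = 282.319 MeV
Per nucleon: 282.319 / 36 = 7.842 MeV

7.842 MeV/nucleon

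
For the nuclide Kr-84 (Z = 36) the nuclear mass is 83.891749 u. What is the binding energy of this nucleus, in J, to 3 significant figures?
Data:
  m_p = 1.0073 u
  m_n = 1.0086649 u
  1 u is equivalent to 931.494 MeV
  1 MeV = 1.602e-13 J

1.17e-10 J

Z = 36, so N = A − Z = 84 − 36 = 48.
Total constituent mass: 36 × 1.0073 + 48 × 1.0086649 = 84.6787152 u
Δm = 84.6787152 − 83.891749 = 0.7869662 u
Converting to energy: 0.7869662 u × 931.494 MeV/u = 733.054 MeV
In joules: 733.054 MeV × 1.602e-13 J/MeV = 1.1744e-10 J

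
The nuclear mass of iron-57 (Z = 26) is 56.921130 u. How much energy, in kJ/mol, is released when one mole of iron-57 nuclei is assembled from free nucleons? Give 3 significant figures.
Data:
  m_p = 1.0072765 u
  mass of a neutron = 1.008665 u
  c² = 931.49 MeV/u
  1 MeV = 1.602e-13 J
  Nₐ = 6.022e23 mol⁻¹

The nucleus contains 26 protons and 57 − 26 = 31 neutrons.
Total constituent mass: 26 × 1.0072765 + 31 × 1.008665 = 57.4578040 u
Mass defect Δm = 57.4578040 − 56.921130 = 0.5366740 u
E_B = 0.5366740 × 931.49 = 499.906 MeV
Per nucleus in joules: 499.906 MeV × 1.602e-13 J/MeV = 8.0085e-11 J
Per mole: 8.0085e-11 J × 6.022e23 mol⁻¹ = 4.8227e+13 J/mol

4.82e+10 kJ/mol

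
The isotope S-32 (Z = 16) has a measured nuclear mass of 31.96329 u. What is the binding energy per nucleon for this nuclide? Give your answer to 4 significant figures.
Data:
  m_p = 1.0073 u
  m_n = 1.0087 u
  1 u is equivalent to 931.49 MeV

8.521 MeV/nucleon

With 16 protons and 16 neutrons (A = 32):
Mass of separated nucleons = 16(1.0073) + 16(1.0087) = 16.1168 + 16.1392 = 32.2560 u
Δm = 32.2560 − 31.96329 = 0.29271 u
Binding energy = Δm·c² = 0.29271 × 931.49 MeV/u = 272.656 MeV
Per nucleon: 272.656 / 32 = 8.521 MeV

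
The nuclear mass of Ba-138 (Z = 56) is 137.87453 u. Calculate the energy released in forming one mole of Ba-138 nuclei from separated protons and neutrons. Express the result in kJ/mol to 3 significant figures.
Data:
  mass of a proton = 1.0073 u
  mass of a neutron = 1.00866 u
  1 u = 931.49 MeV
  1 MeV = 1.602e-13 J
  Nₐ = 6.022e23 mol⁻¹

1.12e+11 kJ/mol

Σm = 56·m_p + 82·m_n = 56.4088 + 82.71012 = 139.11892 u
The mass defect is 139.11892 − 137.87453 = 1.24439 u.
E_B = 1.24439 × 931.49 = 1159.14 MeV
Per nucleus in joules: 1159.14 MeV × 1.602e-13 J/MeV = 1.8569e-10 J
Per mole: 1.8569e-10 J × 6.022e23 mol⁻¹ = 1.1182e+14 J/mol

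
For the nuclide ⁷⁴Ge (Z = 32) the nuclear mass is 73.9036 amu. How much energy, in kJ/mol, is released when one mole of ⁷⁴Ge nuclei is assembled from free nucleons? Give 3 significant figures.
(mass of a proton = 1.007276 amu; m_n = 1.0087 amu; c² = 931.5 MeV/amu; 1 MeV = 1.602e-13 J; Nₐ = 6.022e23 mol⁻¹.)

6.24e+10 kJ/mol

Mass of separated nucleons = 32(1.007276) + 42(1.0087) = 32.232832 + 42.3654 = 74.598232 amu
Δm = 74.598232 − 73.9036 = 0.694632 amu
Converting to energy: 0.694632 amu × 931.5 MeV/amu = 647.050 MeV
Per nucleus in joules: 647.050 MeV × 1.602e-13 J/MeV = 1.0366e-10 J
Per mole: 1.0366e-10 J × 6.022e23 mol⁻¹ = 6.2424e+13 J/mol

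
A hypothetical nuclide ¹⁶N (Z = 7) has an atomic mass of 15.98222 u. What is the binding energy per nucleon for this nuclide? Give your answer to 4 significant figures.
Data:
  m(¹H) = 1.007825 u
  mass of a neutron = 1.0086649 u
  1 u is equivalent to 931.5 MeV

8.764 MeV/nucleon

With 7 protons and 9 neutrons (A = 16):
Total constituent mass: 7 × 1.007825 + 9 × 1.0086649 = 16.1327591 u
Mass defect Δm = 16.1327591 − 15.98222 = 0.1505391 u
E_B = 0.1505391 × 931.5 = 140.227 MeV
Dividing by A = 16 gives 8.764 MeV per nucleon.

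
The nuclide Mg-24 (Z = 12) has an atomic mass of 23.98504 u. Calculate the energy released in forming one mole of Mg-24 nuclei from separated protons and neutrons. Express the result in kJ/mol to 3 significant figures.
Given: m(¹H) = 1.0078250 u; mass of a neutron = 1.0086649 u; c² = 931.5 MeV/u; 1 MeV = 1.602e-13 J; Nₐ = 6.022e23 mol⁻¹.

1.91e+10 kJ/mol

Z = 12, so N = A − Z = 24 − 12 = 12.
Σm = 12·m(¹H) + 12·m_n = 12.0939000 + 12.1039788 = 24.1978788 u
Δm = 24.1978788 − 23.98504 = 0.2128388 u
Binding energy = Δm·c² = 0.2128388 × 931.5 MeV/u = 198.259 MeV
Per nucleus in joules: 198.259 MeV × 1.602e-13 J/MeV = 3.1761e-11 J
Per mole: 3.1761e-11 J × 6.022e23 mol⁻¹ = 1.9126e+13 J/mol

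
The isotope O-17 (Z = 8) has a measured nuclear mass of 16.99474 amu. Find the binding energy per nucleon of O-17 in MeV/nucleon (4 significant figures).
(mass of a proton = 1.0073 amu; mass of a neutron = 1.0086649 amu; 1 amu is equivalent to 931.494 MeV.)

7.761 MeV/nucleon

Total constituent mass: 8 × 1.0073 + 9 × 1.0086649 = 17.1363841 amu
The mass defect is 17.1363841 − 16.99474 = 0.1416441 amu.
E_B = 0.1416441 × 931.494 = 131.941 MeV
BE/A = 131.941 MeV / 17 = 7.761 MeV/nucleon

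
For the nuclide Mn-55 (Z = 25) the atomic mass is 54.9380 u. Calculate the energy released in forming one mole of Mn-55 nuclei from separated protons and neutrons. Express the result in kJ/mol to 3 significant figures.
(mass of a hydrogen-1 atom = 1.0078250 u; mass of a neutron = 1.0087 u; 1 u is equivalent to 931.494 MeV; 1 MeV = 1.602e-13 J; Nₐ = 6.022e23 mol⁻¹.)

With 25 protons and 30 neutrons (A = 55):
Σm = 25·m(¹H) + 30·m_n = 25.1956250 + 30.2610 = 55.4566250 u
The mass defect is 55.4566250 − 54.9380 = 0.5186250 u.
E_B = 0.5186250 × 931.494 = 483.096 MeV
Per nucleus in joules: 483.096 MeV × 1.602e-13 J/MeV = 7.7392e-11 J
Per mole: 7.7392e-11 J × 6.022e23 mol⁻¹ = 4.6605e+13 J/mol

4.66e+10 kJ/mol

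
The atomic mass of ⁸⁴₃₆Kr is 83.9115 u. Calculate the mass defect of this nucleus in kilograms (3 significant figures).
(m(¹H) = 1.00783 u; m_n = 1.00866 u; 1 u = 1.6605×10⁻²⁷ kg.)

1.31e-27 kg

The nucleus contains 36 protons and 84 − 36 = 48 neutrons.
Σm = 36·m(¹H) + 48·m_n = 36.28188 + 48.41568 = 84.69756 u
The mass defect is 84.69756 − 83.9115 = 0.78606 u.
In SI units: 0.78606 u × 1.6605×10⁻²⁷ kg/u = 1.3053e-27 kg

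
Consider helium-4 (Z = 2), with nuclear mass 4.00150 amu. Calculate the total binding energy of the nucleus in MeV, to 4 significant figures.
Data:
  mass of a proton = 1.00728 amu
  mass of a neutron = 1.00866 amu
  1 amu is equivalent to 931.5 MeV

28.30 MeV

Total constituent mass: 2 × 1.00728 + 2 × 1.00866 = 4.03188 amu
The mass defect is 4.03188 − 4.00150 = 0.03038 amu.
Binding energy = Δm·c² = 0.03038 × 931.5 MeV/amu = 28.2990 MeV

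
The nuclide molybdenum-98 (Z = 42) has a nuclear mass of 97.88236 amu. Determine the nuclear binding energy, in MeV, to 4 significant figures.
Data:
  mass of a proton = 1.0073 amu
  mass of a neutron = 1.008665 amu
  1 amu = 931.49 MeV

With 42 protons and 56 neutrons (A = 98):
Mass of separated nucleons = 42(1.0073) + 56(1.008665) = 42.3066 + 56.485240 = 98.791840 amu
The mass defect is 98.791840 − 97.88236 = 0.909480 amu.
Binding energy = Δm·c² = 0.909480 × 931.49 MeV/amu = 847.172 MeV

847.2 MeV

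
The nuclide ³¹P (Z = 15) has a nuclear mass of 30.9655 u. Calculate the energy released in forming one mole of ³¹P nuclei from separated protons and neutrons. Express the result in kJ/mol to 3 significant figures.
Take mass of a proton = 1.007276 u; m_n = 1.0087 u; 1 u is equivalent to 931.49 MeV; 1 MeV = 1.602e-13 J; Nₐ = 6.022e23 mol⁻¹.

2.54e+10 kJ/mol

Σm = 15·m_p + 16·m_n = 15.109140 + 16.1392 = 31.248340 u
Mass defect Δm = 31.248340 − 30.9655 = 0.282840 u
Converting to energy: 0.282840 u × 931.49 MeV/u = 263.463 MeV
Per nucleus in joules: 263.463 MeV × 1.602e-13 J/MeV = 4.2207e-11 J
Per mole: 4.2207e-11 J × 6.022e23 mol⁻¹ = 2.5417e+13 J/mol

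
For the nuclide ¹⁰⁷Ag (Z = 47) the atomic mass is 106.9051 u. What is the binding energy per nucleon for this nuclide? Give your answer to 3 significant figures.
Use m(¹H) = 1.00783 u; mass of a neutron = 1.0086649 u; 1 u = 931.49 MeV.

8.56 MeV/nucleon

Z = 47, so N = A − Z = 107 − 47 = 60.
Mass of separated nucleons = 47(1.00783) + 60(1.0086649) = 47.36801 + 60.5198940 = 107.8879040 u
The mass defect is 107.8879040 − 106.9051 = 0.9828040 u.
Binding energy = Δm·c² = 0.9828040 × 931.49 MeV/u = 915.472 MeV
Dividing by A = 107 gives 8.556 MeV per nucleon.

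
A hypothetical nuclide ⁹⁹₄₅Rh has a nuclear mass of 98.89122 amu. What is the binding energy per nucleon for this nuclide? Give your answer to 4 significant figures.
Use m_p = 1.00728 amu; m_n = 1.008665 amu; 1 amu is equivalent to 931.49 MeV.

Σm = 45·m_p + 54·m_n = 45.32760 + 54.467910 = 99.795510 amu
Δm = 99.795510 − 98.89122 = 0.904290 amu
E_B = 0.904290 × 931.49 = 842.337 MeV
Per nucleon: 842.337 / 99 = 8.508 MeV

8.508 MeV/nucleon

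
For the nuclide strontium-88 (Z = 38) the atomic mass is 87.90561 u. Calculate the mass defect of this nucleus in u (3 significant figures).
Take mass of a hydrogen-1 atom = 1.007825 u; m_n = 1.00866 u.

0.825 u

Z = 38, so N = A − Z = 88 − 38 = 50.
Σm = 38·m(¹H) + 50·m_n = 38.297350 + 50.43300 = 88.730350 u
The mass defect is 88.730350 − 87.90561 = 0.824740 u.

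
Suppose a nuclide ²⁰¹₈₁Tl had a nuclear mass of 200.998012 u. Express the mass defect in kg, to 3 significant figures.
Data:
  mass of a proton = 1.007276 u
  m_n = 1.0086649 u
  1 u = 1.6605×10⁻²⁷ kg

Mass of separated nucleons = 81(1.007276) + 120(1.0086649) = 81.589356 + 121.0397880 = 202.6291440 u
Δm = 202.6291440 − 200.998012 = 1.6311320 u
In SI units: 1.6311320 u × 1.6605×10⁻²⁷ kg/u = 2.7085e-27 kg

2.71e-27 kg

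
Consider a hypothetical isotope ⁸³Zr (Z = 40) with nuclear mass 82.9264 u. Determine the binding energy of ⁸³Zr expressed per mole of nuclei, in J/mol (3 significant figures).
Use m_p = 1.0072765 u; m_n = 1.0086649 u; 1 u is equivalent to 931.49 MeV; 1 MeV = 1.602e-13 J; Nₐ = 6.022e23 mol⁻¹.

Mass of separated nucleons = 40(1.0072765) + 43(1.0086649) = 40.2910600 + 43.3725907 = 83.6636507 u
Mass defect Δm = 83.6636507 − 82.9264 = 0.7372507 u
Binding energy = Δm·c² = 0.7372507 × 931.49 MeV/u = 686.742 MeV
Per nucleus in joules: 686.742 MeV × 1.602e-13 J/MeV = 1.1002e-10 J
Per mole: 1.1002e-10 J × 6.022e23 mol⁻¹ = 6.6254e+13 J/mol

6.63e+13 J/mol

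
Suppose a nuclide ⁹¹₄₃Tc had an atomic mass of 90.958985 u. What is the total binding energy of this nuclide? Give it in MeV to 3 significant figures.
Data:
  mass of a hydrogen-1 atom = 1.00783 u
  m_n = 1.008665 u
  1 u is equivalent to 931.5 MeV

739 MeV

Mass of separated nucleons = 43(1.00783) + 48(1.008665) = 43.33669 + 48.415920 = 91.752610 u
Mass defect Δm = 91.752610 − 90.958985 = 0.793625 u
Binding energy = Δm·c² = 0.793625 × 931.5 MeV/u = 739.262 MeV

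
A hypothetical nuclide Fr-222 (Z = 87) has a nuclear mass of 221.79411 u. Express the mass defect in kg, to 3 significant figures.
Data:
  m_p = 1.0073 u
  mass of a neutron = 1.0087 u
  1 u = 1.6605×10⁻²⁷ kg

3.35e-27 kg

With 87 protons and 135 neutrons (A = 222):
Σm = 87·m_p + 135·m_n = 87.6351 + 136.1745 = 223.8096 u
Δm = 223.8096 − 221.79411 = 2.01549 u
In SI units: 2.01549 u × 1.6605×10⁻²⁷ kg/u = 3.3467e-27 kg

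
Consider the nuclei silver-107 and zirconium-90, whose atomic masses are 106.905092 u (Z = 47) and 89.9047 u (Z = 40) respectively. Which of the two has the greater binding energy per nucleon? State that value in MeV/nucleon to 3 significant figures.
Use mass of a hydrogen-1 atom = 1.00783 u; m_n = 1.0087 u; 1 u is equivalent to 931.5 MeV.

silver-107: Σm = 47(1.00783) + 60(1.0087) = 107.89001 u; Δm = 0.984918 u; E_B = 917.45 MeV; E_B/A = 8.574 MeV
zirconium-90: Σm = 40(1.00783) + 50(1.0087) = 90.74820 u; Δm = 0.84350 u; E_B = 785.72 MeV; E_B/A = 8.730 MeV
zirconium-90 has the higher binding energy per nucleon, so it is the more tightly bound nucleus.

zirconium-90; 8.73 MeV/nucleon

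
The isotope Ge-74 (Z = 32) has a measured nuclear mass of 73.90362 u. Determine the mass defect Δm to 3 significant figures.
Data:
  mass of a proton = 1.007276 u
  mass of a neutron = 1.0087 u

0.695 u

Z = 32, so N = A − Z = 74 − 32 = 42.
Total constituent mass: 32 × 1.007276 + 42 × 1.0087 = 74.598232 u
Mass defect Δm = 74.598232 − 73.90362 = 0.694612 u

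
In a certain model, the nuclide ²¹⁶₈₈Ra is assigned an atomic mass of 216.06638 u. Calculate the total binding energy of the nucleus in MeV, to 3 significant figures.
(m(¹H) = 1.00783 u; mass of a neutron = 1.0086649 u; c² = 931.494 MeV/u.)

1610 MeV

The nucleus contains 88 protons and 216 − 88 = 128 neutrons.
Σm = 88·m(¹H) + 128·m_n = 88.68904 + 129.1091072 = 217.7981472 u
The mass defect is 217.7981472 − 216.06638 = 1.7317672 u.
Converting to energy: 1.7317672 u × 931.494 MeV/u = 1613.13 MeV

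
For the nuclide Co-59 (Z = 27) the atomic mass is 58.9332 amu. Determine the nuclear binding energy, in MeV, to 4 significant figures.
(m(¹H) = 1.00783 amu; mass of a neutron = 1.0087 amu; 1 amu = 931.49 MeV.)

518.5 MeV

Σm = 27·m(¹H) + 32·m_n = 27.21141 + 32.2784 = 59.48981 amu
Δm = 59.48981 − 58.9332 = 0.55661 amu
Converting to energy: 0.55661 amu × 931.49 MeV/amu = 518.477 MeV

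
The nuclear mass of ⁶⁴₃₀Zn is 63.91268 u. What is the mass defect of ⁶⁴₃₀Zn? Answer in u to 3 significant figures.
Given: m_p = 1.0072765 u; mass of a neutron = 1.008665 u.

With 30 protons and 34 neutrons (A = 64):
Total constituent mass: 30 × 1.0072765 + 34 × 1.008665 = 64.5129050 u
The mass defect is 64.5129050 − 63.91268 = 0.6002250 u.

0.600 u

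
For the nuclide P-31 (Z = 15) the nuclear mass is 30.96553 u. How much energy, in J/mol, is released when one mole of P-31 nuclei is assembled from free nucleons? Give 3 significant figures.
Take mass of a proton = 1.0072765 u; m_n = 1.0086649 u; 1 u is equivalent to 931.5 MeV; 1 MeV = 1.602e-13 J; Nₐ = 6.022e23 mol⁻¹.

2.54e+13 J/mol

Σm = 15·m_p + 16·m_n = 15.1091475 + 16.1386384 = 31.2477859 u
The mass defect is 31.2477859 − 30.96553 = 0.2822559 u.
E_B = 0.2822559 × 931.5 = 262.921 MeV
Per nucleus in joules: 262.921 MeV × 1.602e-13 J/MeV = 4.2120e-11 J
Per mole: 4.2120e-11 J × 6.022e23 mol⁻¹ = 2.5365e+13 J/mol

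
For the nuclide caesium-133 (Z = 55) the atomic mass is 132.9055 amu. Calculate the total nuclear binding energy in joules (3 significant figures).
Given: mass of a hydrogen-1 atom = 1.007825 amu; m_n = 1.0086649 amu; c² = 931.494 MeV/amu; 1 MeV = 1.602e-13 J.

1.79e-10 J

Σm = 55·m(¹H) + 78·m_n = 55.430375 + 78.6758622 = 134.1062372 amu
The mass defect is 134.1062372 − 132.9055 = 1.2007372 amu.
Converting to energy: 1.2007372 amu × 931.494 MeV/amu = 1118.48 MeV
In joules: 1118.48 MeV × 1.602e-13 J/MeV = 1.7918e-10 J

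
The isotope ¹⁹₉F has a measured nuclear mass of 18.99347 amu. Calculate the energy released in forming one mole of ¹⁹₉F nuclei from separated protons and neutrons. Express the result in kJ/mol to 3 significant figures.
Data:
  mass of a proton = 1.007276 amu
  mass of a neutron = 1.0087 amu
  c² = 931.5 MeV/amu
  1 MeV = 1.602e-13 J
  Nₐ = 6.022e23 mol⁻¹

1.43e+10 kJ/mol

Z = 9, so N = A − Z = 19 − 9 = 10.
Mass of separated nucleons = 9(1.007276) + 10(1.0087) = 9.065484 + 10.0870 = 19.152484 amu
The mass defect is 19.152484 − 18.99347 = 0.159014 amu.
Converting to energy: 0.159014 amu × 931.5 MeV/amu = 148.122 MeV
Per nucleus in joules: 148.122 MeV × 1.602e-13 J/MeV = 2.3729e-11 J
Per mole: 2.3729e-11 J × 6.022e23 mol⁻¹ = 1.4290e+13 J/mol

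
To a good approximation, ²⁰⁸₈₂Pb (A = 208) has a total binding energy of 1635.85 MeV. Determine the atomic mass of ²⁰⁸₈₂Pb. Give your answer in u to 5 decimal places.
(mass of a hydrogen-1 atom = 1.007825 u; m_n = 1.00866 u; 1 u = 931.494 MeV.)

207.97665 u

Mass defect = 1635.85 MeV / (931.494 MeV/u) = 1.7561573 u
Constituent mass = 82(1.007825) + 126(1.00866) = 209.732810 u
Atomic mass = 209.732810 − 1.7561573 = 207.9766527 u ≈ 207.97665 u (to 5 decimal places)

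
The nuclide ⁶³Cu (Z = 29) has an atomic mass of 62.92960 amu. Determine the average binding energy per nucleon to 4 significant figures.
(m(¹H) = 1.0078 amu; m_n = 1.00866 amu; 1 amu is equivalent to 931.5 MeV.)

8.739 MeV/nucleon

Z = 29, so N = A − Z = 63 − 29 = 34.
Σm = 29·m(¹H) + 34·m_n = 29.2262 + 34.29444 = 63.52064 amu
Mass defect Δm = 63.52064 − 62.92960 = 0.59104 amu
Converting to energy: 0.59104 amu × 931.5 MeV/amu = 550.554 MeV
BE/A = 550.554 MeV / 63 = 8.739 MeV/nucleon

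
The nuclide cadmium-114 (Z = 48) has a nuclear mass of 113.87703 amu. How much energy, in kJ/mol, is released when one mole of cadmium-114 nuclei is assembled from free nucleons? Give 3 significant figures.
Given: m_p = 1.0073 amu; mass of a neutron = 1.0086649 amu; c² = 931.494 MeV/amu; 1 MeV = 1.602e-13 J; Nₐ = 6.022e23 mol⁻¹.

The nucleus contains 48 protons and 114 − 48 = 66 neutrons.
Mass of separated nucleons = 48(1.0073) + 66(1.0086649) = 48.3504 + 66.5718834 = 114.9222834 amu
The mass defect is 114.9222834 − 113.87703 = 1.0452534 amu.
Binding energy = Δm·c² = 1.0452534 × 931.494 MeV/amu = 973.647 MeV
Per nucleus in joules: 973.647 MeV × 1.602e-13 J/MeV = 1.5598e-10 J
Per mole: 1.5598e-10 J × 6.022e23 mol⁻¹ = 9.3931e+13 J/mol

9.39e+10 kJ/mol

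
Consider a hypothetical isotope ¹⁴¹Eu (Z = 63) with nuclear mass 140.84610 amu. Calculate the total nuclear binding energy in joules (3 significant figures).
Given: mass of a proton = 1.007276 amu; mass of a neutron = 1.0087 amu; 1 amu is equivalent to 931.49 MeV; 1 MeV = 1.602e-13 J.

Σm = 63·m_p + 78·m_n = 63.458388 + 78.6786 = 142.136988 amu
Δm = 142.136988 − 140.84610 = 1.290888 amu
Binding energy = Δm·c² = 1.290888 × 931.49 MeV/amu = 1202.45 MeV
In joules: 1202.45 MeV × 1.602e-13 J/MeV = 1.9263e-10 J

1.93e-10 J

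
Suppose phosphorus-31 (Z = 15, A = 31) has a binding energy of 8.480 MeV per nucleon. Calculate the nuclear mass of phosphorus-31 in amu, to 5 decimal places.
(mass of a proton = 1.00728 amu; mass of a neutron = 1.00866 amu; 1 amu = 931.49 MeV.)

30.96555 amu

Total binding energy = 31 × 8.480 = 262.880 MeV
Mass defect = 262.880 MeV / (931.49 MeV/amu) = 0.2822145 amu
Constituent mass = 15(1.00728) + 16(1.00866) = 31.24776 amu
Nuclear mass = 31.24776 − 0.2822145 = 30.9655455 amu ≈ 30.96555 amu (to 5 decimal places)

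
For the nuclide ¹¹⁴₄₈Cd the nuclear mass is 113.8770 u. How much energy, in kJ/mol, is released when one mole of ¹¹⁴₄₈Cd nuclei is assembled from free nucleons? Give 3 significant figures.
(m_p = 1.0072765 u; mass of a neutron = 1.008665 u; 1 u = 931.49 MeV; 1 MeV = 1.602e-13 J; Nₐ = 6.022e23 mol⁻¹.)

9.38e+10 kJ/mol

The nucleus contains 48 protons and 114 − 48 = 66 neutrons.
Total constituent mass: 48 × 1.0072765 + 66 × 1.008665 = 114.9211620 u
Mass defect Δm = 114.9211620 − 113.8770 = 1.0441620 u
E_B = 1.0441620 × 931.49 = 972.626 MeV
Per nucleus in joules: 972.626 MeV × 1.602e-13 J/MeV = 1.5581e-10 J
Per mole: 1.5581e-10 J × 6.022e23 mol⁻¹ = 9.3829e+13 J/mol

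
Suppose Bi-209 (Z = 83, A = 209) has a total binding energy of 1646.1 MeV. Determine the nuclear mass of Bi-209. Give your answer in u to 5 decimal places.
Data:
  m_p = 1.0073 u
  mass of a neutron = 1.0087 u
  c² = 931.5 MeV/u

Mass defect = 1646.1 MeV / (931.5 MeV/u) = 1.7671498 u
Constituent mass = 83(1.0073) + 126(1.0087) = 210.7021 u
Nuclear mass = 210.7021 − 1.7671498 = 208.9349502 u ≈ 208.93495 u (to 5 decimal places)

208.93495 u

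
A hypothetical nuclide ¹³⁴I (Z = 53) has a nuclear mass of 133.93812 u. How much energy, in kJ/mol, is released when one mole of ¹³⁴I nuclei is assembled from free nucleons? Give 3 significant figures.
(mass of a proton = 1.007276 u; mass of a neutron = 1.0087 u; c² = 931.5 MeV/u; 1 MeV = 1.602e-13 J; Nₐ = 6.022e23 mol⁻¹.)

Total constituent mass: 53 × 1.007276 + 81 × 1.0087 = 135.090328 u
The mass defect is 135.090328 − 133.93812 = 1.152208 u.
E_B = 1.152208 × 931.5 = 1073.28 MeV
Per nucleus in joules: 1073.28 MeV × 1.602e-13 J/MeV = 1.7194e-10 J
Per mole: 1.7194e-10 J × 6.022e23 mol⁻¹ = 1.0354e+14 J/mol

1.04e+11 kJ/mol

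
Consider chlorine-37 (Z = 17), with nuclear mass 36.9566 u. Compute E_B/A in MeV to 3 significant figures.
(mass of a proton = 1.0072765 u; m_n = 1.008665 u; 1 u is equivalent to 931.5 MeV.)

8.57 MeV/nucleon

With 17 protons and 20 neutrons (A = 37):
Mass of separated nucleons = 17(1.0072765) + 20(1.008665) = 17.1237005 + 20.173300 = 37.2970005 u
The mass defect is 37.2970005 − 36.9566 = 0.3404005 u.
Binding energy = Δm·c² = 0.3404005 × 931.5 MeV/u = 317.083 MeV
BE/A = 317.083 MeV / 37 = 8.570 MeV/nucleon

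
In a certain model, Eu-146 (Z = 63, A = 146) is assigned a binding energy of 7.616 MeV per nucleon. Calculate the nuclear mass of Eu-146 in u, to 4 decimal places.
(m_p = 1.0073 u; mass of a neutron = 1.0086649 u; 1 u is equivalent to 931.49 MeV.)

145.9854 u

Total binding energy = 146 × 7.616 = 1111.936 MeV
Mass defect = 1111.936 MeV / (931.49 MeV/u) = 1.193718 u
Constituent mass = 63(1.0073) + 83(1.0086649) = 147.1790867 u
Nuclear mass = 147.1790867 − 1.193718 = 145.9853687 u ≈ 145.9854 u (to 4 decimal places)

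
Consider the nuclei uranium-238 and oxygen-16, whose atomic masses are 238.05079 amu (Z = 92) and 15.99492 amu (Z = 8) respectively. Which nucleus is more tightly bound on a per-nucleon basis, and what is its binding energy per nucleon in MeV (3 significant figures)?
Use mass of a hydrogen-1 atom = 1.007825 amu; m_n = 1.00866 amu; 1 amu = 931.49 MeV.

uranium-238: Σm = 92(1.007825) + 146(1.00866) = 239.984260 amu; Δm = 1.933470 amu; E_B = 1801.0 MeV; E_B/A = 7.567 MeV
oxygen-16: Σm = 8(1.007825) + 8(1.00866) = 16.131880 amu; Δm = 0.136960 amu; E_B = 127.58 MeV; E_B/A = 7.974 MeV
oxygen-16 has the higher binding energy per nucleon, so it is the more tightly bound nucleus.

oxygen-16; 7.97 MeV/nucleon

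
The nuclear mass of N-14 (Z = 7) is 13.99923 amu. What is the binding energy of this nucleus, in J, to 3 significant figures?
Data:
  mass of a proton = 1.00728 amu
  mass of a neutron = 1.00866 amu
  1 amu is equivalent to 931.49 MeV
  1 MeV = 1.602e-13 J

1.68e-11 J

The nucleus contains 7 protons and 14 − 7 = 7 neutrons.
Total constituent mass: 7 × 1.00728 + 7 × 1.00866 = 14.11158 amu
Mass defect Δm = 14.11158 − 13.99923 = 0.11235 amu
Converting to energy: 0.11235 amu × 931.49 MeV/amu = 104.653 MeV
In joules: 104.653 MeV × 1.602e-13 J/MeV = 1.6765e-11 J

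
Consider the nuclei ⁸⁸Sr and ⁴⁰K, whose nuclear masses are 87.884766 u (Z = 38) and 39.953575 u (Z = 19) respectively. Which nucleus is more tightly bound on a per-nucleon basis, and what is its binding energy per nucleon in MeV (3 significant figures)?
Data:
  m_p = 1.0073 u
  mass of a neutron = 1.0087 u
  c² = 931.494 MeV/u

⁸⁸Sr; 8.76 MeV/nucleon

⁸⁸Sr: Σm = 38(1.0073) + 50(1.0087) = 88.7124 u; Δm = 0.827634 u; E_B = 770.94 MeV; E_B/A = 8.761 MeV
⁴⁰K: Σm = 19(1.0073) + 21(1.0087) = 40.3214 u; Δm = 0.367825 u; E_B = 342.63 MeV; E_B/A = 8.566 MeV
⁸⁸Sr has the higher binding energy per nucleon, so it is the more tightly bound nucleus.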